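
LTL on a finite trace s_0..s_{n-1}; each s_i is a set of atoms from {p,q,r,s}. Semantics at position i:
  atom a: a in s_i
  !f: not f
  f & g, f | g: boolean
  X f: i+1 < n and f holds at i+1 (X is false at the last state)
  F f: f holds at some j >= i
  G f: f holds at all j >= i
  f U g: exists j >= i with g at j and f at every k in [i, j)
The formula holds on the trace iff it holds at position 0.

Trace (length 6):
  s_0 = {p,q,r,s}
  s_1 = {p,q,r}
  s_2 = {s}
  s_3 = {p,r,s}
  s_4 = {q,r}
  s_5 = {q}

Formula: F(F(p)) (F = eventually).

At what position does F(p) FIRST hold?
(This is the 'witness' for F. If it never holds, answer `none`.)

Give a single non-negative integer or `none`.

s_0={p,q,r,s}: F(p)=True p=True
s_1={p,q,r}: F(p)=True p=True
s_2={s}: F(p)=True p=False
s_3={p,r,s}: F(p)=True p=True
s_4={q,r}: F(p)=False p=False
s_5={q}: F(p)=False p=False
F(F(p)) holds; first witness at position 0.

Answer: 0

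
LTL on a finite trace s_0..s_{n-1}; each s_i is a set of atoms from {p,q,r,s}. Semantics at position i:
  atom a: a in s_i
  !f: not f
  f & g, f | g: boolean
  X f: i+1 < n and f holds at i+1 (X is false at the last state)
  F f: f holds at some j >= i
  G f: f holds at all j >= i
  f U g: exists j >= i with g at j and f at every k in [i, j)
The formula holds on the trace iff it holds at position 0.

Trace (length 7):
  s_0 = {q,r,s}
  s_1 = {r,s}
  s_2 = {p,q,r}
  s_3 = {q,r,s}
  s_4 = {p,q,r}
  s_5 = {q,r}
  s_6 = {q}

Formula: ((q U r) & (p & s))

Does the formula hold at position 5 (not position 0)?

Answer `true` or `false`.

Answer: false

Derivation:
s_0={q,r,s}: ((q U r) & (p & s))=False (q U r)=True q=True r=True (p & s)=False p=False s=True
s_1={r,s}: ((q U r) & (p & s))=False (q U r)=True q=False r=True (p & s)=False p=False s=True
s_2={p,q,r}: ((q U r) & (p & s))=False (q U r)=True q=True r=True (p & s)=False p=True s=False
s_3={q,r,s}: ((q U r) & (p & s))=False (q U r)=True q=True r=True (p & s)=False p=False s=True
s_4={p,q,r}: ((q U r) & (p & s))=False (q U r)=True q=True r=True (p & s)=False p=True s=False
s_5={q,r}: ((q U r) & (p & s))=False (q U r)=True q=True r=True (p & s)=False p=False s=False
s_6={q}: ((q U r) & (p & s))=False (q U r)=False q=True r=False (p & s)=False p=False s=False
Evaluating at position 5: result = False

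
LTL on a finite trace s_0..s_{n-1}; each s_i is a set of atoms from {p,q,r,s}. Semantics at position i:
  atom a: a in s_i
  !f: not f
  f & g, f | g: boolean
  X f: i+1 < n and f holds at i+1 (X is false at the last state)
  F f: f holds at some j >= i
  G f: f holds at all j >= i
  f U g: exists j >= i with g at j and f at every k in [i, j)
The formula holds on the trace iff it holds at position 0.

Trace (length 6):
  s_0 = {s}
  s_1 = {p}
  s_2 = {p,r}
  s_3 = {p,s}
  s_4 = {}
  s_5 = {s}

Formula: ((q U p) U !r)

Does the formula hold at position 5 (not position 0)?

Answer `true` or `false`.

Answer: true

Derivation:
s_0={s}: ((q U p) U !r)=True (q U p)=False q=False p=False !r=True r=False
s_1={p}: ((q U p) U !r)=True (q U p)=True q=False p=True !r=True r=False
s_2={p,r}: ((q U p) U !r)=True (q U p)=True q=False p=True !r=False r=True
s_3={p,s}: ((q U p) U !r)=True (q U p)=True q=False p=True !r=True r=False
s_4={}: ((q U p) U !r)=True (q U p)=False q=False p=False !r=True r=False
s_5={s}: ((q U p) U !r)=True (q U p)=False q=False p=False !r=True r=False
Evaluating at position 5: result = True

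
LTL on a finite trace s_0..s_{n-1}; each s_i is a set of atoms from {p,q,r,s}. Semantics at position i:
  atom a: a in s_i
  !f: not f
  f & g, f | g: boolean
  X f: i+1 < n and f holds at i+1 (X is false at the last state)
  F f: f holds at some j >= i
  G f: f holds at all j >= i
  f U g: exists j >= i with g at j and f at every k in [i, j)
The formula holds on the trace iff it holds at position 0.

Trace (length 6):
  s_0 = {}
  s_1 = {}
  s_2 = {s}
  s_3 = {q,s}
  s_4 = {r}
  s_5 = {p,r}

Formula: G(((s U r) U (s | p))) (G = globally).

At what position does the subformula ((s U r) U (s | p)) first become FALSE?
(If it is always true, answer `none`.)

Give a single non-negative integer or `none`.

s_0={}: ((s U r) U (s | p))=False (s U r)=False s=False r=False (s | p)=False p=False
s_1={}: ((s U r) U (s | p))=False (s U r)=False s=False r=False (s | p)=False p=False
s_2={s}: ((s U r) U (s | p))=True (s U r)=True s=True r=False (s | p)=True p=False
s_3={q,s}: ((s U r) U (s | p))=True (s U r)=True s=True r=False (s | p)=True p=False
s_4={r}: ((s U r) U (s | p))=True (s U r)=True s=False r=True (s | p)=False p=False
s_5={p,r}: ((s U r) U (s | p))=True (s U r)=True s=False r=True (s | p)=True p=True
G(((s U r) U (s | p))) holds globally = False
First violation at position 0.

Answer: 0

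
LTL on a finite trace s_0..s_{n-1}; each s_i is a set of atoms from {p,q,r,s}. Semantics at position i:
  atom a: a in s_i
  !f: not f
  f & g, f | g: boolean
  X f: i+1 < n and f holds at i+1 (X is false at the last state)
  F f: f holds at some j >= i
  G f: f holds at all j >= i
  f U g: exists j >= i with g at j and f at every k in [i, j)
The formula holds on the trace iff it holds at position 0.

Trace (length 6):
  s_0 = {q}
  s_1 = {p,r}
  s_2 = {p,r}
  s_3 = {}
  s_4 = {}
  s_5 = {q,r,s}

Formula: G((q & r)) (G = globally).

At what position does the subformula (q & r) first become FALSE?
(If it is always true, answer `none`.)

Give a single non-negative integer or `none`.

s_0={q}: (q & r)=False q=True r=False
s_1={p,r}: (q & r)=False q=False r=True
s_2={p,r}: (q & r)=False q=False r=True
s_3={}: (q & r)=False q=False r=False
s_4={}: (q & r)=False q=False r=False
s_5={q,r,s}: (q & r)=True q=True r=True
G((q & r)) holds globally = False
First violation at position 0.

Answer: 0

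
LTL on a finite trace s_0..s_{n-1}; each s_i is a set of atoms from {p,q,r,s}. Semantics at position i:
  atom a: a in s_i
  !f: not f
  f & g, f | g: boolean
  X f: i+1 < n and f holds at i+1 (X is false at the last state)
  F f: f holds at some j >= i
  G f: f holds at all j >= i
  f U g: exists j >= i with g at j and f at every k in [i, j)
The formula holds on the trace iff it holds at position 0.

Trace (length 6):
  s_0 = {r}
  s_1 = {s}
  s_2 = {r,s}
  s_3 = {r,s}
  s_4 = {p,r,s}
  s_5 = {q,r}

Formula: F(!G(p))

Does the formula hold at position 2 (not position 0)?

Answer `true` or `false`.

Answer: true

Derivation:
s_0={r}: F(!G(p))=True !G(p)=True G(p)=False p=False
s_1={s}: F(!G(p))=True !G(p)=True G(p)=False p=False
s_2={r,s}: F(!G(p))=True !G(p)=True G(p)=False p=False
s_3={r,s}: F(!G(p))=True !G(p)=True G(p)=False p=False
s_4={p,r,s}: F(!G(p))=True !G(p)=True G(p)=False p=True
s_5={q,r}: F(!G(p))=True !G(p)=True G(p)=False p=False
Evaluating at position 2: result = True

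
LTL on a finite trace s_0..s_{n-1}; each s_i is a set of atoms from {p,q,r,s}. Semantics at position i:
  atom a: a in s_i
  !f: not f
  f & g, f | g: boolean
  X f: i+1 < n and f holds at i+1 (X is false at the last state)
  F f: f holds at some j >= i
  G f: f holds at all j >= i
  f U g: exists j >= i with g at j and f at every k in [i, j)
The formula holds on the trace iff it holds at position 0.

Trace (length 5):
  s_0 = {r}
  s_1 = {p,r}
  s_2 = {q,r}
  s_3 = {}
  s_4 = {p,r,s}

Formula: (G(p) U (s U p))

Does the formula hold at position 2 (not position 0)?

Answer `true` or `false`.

s_0={r}: (G(p) U (s U p))=False G(p)=False p=False (s U p)=False s=False
s_1={p,r}: (G(p) U (s U p))=True G(p)=False p=True (s U p)=True s=False
s_2={q,r}: (G(p) U (s U p))=False G(p)=False p=False (s U p)=False s=False
s_3={}: (G(p) U (s U p))=False G(p)=False p=False (s U p)=False s=False
s_4={p,r,s}: (G(p) U (s U p))=True G(p)=True p=True (s U p)=True s=True
Evaluating at position 2: result = False

Answer: false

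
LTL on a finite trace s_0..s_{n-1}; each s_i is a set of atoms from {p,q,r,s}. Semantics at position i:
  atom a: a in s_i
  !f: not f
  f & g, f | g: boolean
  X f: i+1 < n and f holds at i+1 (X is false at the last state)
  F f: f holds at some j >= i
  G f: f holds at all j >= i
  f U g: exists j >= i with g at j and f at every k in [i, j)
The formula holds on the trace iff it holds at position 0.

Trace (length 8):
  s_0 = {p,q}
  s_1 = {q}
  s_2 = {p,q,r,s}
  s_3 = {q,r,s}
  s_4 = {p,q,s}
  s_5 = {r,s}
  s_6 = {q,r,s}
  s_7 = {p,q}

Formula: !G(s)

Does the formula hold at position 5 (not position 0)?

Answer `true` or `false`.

s_0={p,q}: !G(s)=True G(s)=False s=False
s_1={q}: !G(s)=True G(s)=False s=False
s_2={p,q,r,s}: !G(s)=True G(s)=False s=True
s_3={q,r,s}: !G(s)=True G(s)=False s=True
s_4={p,q,s}: !G(s)=True G(s)=False s=True
s_5={r,s}: !G(s)=True G(s)=False s=True
s_6={q,r,s}: !G(s)=True G(s)=False s=True
s_7={p,q}: !G(s)=True G(s)=False s=False
Evaluating at position 5: result = True

Answer: true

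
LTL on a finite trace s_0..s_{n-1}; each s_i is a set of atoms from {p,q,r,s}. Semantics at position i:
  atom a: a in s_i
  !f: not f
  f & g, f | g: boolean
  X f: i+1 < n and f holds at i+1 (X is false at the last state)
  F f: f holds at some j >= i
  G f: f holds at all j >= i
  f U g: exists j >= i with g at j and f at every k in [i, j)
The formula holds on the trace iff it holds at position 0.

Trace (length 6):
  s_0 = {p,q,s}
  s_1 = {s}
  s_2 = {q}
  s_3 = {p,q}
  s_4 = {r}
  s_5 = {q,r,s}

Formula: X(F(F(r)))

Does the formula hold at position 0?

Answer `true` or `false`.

s_0={p,q,s}: X(F(F(r)))=True F(F(r))=True F(r)=True r=False
s_1={s}: X(F(F(r)))=True F(F(r))=True F(r)=True r=False
s_2={q}: X(F(F(r)))=True F(F(r))=True F(r)=True r=False
s_3={p,q}: X(F(F(r)))=True F(F(r))=True F(r)=True r=False
s_4={r}: X(F(F(r)))=True F(F(r))=True F(r)=True r=True
s_5={q,r,s}: X(F(F(r)))=False F(F(r))=True F(r)=True r=True

Answer: true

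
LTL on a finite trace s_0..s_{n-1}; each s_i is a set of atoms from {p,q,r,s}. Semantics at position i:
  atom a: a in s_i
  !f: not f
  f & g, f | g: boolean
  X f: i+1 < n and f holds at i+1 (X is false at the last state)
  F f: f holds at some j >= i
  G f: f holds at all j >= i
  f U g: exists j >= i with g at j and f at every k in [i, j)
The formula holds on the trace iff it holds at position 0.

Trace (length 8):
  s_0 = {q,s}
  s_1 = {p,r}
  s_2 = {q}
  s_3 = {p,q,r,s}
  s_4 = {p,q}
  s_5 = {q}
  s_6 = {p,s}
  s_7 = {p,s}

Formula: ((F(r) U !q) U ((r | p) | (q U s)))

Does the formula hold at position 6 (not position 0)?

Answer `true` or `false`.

s_0={q,s}: ((F(r) U !q) U ((r | p) | (q U s)))=True (F(r) U !q)=True F(r)=True r=False !q=False q=True ((r | p) | (q U s))=True (r | p)=False p=False (q U s)=True s=True
s_1={p,r}: ((F(r) U !q) U ((r | p) | (q U s)))=True (F(r) U !q)=True F(r)=True r=True !q=True q=False ((r | p) | (q U s))=True (r | p)=True p=True (q U s)=False s=False
s_2={q}: ((F(r) U !q) U ((r | p) | (q U s)))=True (F(r) U !q)=False F(r)=True r=False !q=False q=True ((r | p) | (q U s))=True (r | p)=False p=False (q U s)=True s=False
s_3={p,q,r,s}: ((F(r) U !q) U ((r | p) | (q U s)))=True (F(r) U !q)=False F(r)=True r=True !q=False q=True ((r | p) | (q U s))=True (r | p)=True p=True (q U s)=True s=True
s_4={p,q}: ((F(r) U !q) U ((r | p) | (q U s)))=True (F(r) U !q)=False F(r)=False r=False !q=False q=True ((r | p) | (q U s))=True (r | p)=True p=True (q U s)=True s=False
s_5={q}: ((F(r) U !q) U ((r | p) | (q U s)))=True (F(r) U !q)=False F(r)=False r=False !q=False q=True ((r | p) | (q U s))=True (r | p)=False p=False (q U s)=True s=False
s_6={p,s}: ((F(r) U !q) U ((r | p) | (q U s)))=True (F(r) U !q)=True F(r)=False r=False !q=True q=False ((r | p) | (q U s))=True (r | p)=True p=True (q U s)=True s=True
s_7={p,s}: ((F(r) U !q) U ((r | p) | (q U s)))=True (F(r) U !q)=True F(r)=False r=False !q=True q=False ((r | p) | (q U s))=True (r | p)=True p=True (q U s)=True s=True
Evaluating at position 6: result = True

Answer: true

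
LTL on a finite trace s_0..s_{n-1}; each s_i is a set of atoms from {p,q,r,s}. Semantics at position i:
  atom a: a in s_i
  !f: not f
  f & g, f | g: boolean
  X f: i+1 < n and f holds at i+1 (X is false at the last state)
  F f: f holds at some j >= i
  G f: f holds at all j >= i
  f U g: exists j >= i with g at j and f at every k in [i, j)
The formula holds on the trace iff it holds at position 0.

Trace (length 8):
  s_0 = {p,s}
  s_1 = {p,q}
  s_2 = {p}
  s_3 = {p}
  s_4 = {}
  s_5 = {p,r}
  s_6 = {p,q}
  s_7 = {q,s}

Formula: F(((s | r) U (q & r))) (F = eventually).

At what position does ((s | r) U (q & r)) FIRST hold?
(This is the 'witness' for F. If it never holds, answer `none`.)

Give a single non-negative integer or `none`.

s_0={p,s}: ((s | r) U (q & r))=False (s | r)=True s=True r=False (q & r)=False q=False
s_1={p,q}: ((s | r) U (q & r))=False (s | r)=False s=False r=False (q & r)=False q=True
s_2={p}: ((s | r) U (q & r))=False (s | r)=False s=False r=False (q & r)=False q=False
s_3={p}: ((s | r) U (q & r))=False (s | r)=False s=False r=False (q & r)=False q=False
s_4={}: ((s | r) U (q & r))=False (s | r)=False s=False r=False (q & r)=False q=False
s_5={p,r}: ((s | r) U (q & r))=False (s | r)=True s=False r=True (q & r)=False q=False
s_6={p,q}: ((s | r) U (q & r))=False (s | r)=False s=False r=False (q & r)=False q=True
s_7={q,s}: ((s | r) U (q & r))=False (s | r)=True s=True r=False (q & r)=False q=True
F(((s | r) U (q & r))) does not hold (no witness exists).

Answer: none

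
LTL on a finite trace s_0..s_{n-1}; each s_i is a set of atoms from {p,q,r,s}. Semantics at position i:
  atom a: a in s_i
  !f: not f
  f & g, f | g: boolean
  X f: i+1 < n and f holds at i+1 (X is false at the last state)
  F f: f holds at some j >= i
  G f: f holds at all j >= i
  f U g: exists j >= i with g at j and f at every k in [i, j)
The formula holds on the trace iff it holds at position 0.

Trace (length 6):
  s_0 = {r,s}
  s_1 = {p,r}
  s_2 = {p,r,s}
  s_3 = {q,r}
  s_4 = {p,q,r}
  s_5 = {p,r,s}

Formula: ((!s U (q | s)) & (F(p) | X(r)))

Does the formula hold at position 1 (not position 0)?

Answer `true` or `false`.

s_0={r,s}: ((!s U (q | s)) & (F(p) | X(r)))=True (!s U (q | s))=True !s=False s=True (q | s)=True q=False (F(p) | X(r))=True F(p)=True p=False X(r)=True r=True
s_1={p,r}: ((!s U (q | s)) & (F(p) | X(r)))=True (!s U (q | s))=True !s=True s=False (q | s)=False q=False (F(p) | X(r))=True F(p)=True p=True X(r)=True r=True
s_2={p,r,s}: ((!s U (q | s)) & (F(p) | X(r)))=True (!s U (q | s))=True !s=False s=True (q | s)=True q=False (F(p) | X(r))=True F(p)=True p=True X(r)=True r=True
s_3={q,r}: ((!s U (q | s)) & (F(p) | X(r)))=True (!s U (q | s))=True !s=True s=False (q | s)=True q=True (F(p) | X(r))=True F(p)=True p=False X(r)=True r=True
s_4={p,q,r}: ((!s U (q | s)) & (F(p) | X(r)))=True (!s U (q | s))=True !s=True s=False (q | s)=True q=True (F(p) | X(r))=True F(p)=True p=True X(r)=True r=True
s_5={p,r,s}: ((!s U (q | s)) & (F(p) | X(r)))=True (!s U (q | s))=True !s=False s=True (q | s)=True q=False (F(p) | X(r))=True F(p)=True p=True X(r)=False r=True
Evaluating at position 1: result = True

Answer: true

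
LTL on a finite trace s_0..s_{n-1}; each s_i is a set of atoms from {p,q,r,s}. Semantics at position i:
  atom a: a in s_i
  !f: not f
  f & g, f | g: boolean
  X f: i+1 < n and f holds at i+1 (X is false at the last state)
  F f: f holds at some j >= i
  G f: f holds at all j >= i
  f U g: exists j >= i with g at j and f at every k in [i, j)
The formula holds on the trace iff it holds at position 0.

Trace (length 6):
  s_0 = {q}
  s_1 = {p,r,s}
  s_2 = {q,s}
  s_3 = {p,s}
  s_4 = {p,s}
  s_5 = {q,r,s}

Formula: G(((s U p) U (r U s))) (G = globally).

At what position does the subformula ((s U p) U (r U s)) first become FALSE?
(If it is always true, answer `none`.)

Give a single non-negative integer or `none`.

s_0={q}: ((s U p) U (r U s))=False (s U p)=False s=False p=False (r U s)=False r=False
s_1={p,r,s}: ((s U p) U (r U s))=True (s U p)=True s=True p=True (r U s)=True r=True
s_2={q,s}: ((s U p) U (r U s))=True (s U p)=True s=True p=False (r U s)=True r=False
s_3={p,s}: ((s U p) U (r U s))=True (s U p)=True s=True p=True (r U s)=True r=False
s_4={p,s}: ((s U p) U (r U s))=True (s U p)=True s=True p=True (r U s)=True r=False
s_5={q,r,s}: ((s U p) U (r U s))=True (s U p)=False s=True p=False (r U s)=True r=True
G(((s U p) U (r U s))) holds globally = False
First violation at position 0.

Answer: 0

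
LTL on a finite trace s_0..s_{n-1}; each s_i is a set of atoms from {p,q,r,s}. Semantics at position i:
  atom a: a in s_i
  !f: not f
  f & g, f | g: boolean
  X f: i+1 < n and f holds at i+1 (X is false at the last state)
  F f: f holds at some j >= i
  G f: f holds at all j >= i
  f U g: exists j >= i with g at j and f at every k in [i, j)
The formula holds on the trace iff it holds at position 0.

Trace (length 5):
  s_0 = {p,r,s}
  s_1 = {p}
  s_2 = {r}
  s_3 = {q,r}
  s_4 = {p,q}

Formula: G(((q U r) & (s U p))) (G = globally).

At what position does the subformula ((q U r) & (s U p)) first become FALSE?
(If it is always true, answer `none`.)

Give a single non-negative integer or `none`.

s_0={p,r,s}: ((q U r) & (s U p))=True (q U r)=True q=False r=True (s U p)=True s=True p=True
s_1={p}: ((q U r) & (s U p))=False (q U r)=False q=False r=False (s U p)=True s=False p=True
s_2={r}: ((q U r) & (s U p))=False (q U r)=True q=False r=True (s U p)=False s=False p=False
s_3={q,r}: ((q U r) & (s U p))=False (q U r)=True q=True r=True (s U p)=False s=False p=False
s_4={p,q}: ((q U r) & (s U p))=False (q U r)=False q=True r=False (s U p)=True s=False p=True
G(((q U r) & (s U p))) holds globally = False
First violation at position 1.

Answer: 1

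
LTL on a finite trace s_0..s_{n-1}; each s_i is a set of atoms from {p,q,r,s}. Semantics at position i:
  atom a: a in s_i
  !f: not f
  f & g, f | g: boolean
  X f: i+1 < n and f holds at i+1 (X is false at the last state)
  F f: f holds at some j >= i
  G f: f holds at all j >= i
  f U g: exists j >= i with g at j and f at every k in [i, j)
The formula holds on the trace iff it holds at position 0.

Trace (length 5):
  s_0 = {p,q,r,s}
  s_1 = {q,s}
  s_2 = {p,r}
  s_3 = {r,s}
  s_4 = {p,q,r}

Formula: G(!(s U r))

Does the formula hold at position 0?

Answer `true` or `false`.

Answer: false

Derivation:
s_0={p,q,r,s}: G(!(s U r))=False !(s U r)=False (s U r)=True s=True r=True
s_1={q,s}: G(!(s U r))=False !(s U r)=False (s U r)=True s=True r=False
s_2={p,r}: G(!(s U r))=False !(s U r)=False (s U r)=True s=False r=True
s_3={r,s}: G(!(s U r))=False !(s U r)=False (s U r)=True s=True r=True
s_4={p,q,r}: G(!(s U r))=False !(s U r)=False (s U r)=True s=False r=True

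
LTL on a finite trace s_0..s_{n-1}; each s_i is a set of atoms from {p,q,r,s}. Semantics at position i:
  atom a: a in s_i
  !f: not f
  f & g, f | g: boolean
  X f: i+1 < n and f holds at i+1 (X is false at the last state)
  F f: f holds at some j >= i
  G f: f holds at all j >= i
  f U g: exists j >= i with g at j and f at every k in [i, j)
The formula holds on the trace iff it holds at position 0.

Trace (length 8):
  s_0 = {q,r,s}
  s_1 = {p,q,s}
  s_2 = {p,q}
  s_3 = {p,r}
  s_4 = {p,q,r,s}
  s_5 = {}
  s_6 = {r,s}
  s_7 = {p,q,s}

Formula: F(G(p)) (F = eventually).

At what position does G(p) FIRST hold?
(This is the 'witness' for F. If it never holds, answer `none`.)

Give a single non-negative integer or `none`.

s_0={q,r,s}: G(p)=False p=False
s_1={p,q,s}: G(p)=False p=True
s_2={p,q}: G(p)=False p=True
s_3={p,r}: G(p)=False p=True
s_4={p,q,r,s}: G(p)=False p=True
s_5={}: G(p)=False p=False
s_6={r,s}: G(p)=False p=False
s_7={p,q,s}: G(p)=True p=True
F(G(p)) holds; first witness at position 7.

Answer: 7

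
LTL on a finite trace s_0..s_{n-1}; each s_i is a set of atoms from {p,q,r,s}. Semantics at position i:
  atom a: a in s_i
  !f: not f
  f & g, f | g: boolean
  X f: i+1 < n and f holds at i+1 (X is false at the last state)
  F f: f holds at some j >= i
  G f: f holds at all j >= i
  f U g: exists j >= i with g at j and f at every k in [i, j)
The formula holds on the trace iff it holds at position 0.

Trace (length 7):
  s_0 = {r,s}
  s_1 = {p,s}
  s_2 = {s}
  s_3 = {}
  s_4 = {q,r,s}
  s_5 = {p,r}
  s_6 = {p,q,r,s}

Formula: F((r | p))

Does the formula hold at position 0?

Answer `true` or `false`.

s_0={r,s}: F((r | p))=True (r | p)=True r=True p=False
s_1={p,s}: F((r | p))=True (r | p)=True r=False p=True
s_2={s}: F((r | p))=True (r | p)=False r=False p=False
s_3={}: F((r | p))=True (r | p)=False r=False p=False
s_4={q,r,s}: F((r | p))=True (r | p)=True r=True p=False
s_5={p,r}: F((r | p))=True (r | p)=True r=True p=True
s_6={p,q,r,s}: F((r | p))=True (r | p)=True r=True p=True

Answer: true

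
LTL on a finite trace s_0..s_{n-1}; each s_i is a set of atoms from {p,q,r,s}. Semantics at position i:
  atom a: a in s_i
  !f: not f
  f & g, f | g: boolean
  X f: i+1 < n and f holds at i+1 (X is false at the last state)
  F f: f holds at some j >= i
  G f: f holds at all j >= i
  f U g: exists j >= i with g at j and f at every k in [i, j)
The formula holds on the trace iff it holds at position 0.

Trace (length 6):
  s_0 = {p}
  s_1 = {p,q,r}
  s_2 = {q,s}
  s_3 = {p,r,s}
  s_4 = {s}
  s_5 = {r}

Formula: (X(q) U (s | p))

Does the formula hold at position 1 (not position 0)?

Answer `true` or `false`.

s_0={p}: (X(q) U (s | p))=True X(q)=True q=False (s | p)=True s=False p=True
s_1={p,q,r}: (X(q) U (s | p))=True X(q)=True q=True (s | p)=True s=False p=True
s_2={q,s}: (X(q) U (s | p))=True X(q)=False q=True (s | p)=True s=True p=False
s_3={p,r,s}: (X(q) U (s | p))=True X(q)=False q=False (s | p)=True s=True p=True
s_4={s}: (X(q) U (s | p))=True X(q)=False q=False (s | p)=True s=True p=False
s_5={r}: (X(q) U (s | p))=False X(q)=False q=False (s | p)=False s=False p=False
Evaluating at position 1: result = True

Answer: true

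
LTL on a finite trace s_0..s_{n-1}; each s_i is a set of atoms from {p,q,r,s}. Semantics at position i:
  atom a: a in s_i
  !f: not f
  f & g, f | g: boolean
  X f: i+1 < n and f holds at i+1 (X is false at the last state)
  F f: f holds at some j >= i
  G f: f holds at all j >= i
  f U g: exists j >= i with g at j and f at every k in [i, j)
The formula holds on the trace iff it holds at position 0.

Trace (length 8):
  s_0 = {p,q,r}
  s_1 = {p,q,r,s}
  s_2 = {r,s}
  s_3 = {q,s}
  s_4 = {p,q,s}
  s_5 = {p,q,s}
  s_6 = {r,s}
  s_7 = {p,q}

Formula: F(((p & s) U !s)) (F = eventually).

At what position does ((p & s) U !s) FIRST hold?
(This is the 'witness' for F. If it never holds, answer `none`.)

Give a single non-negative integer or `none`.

Answer: 0

Derivation:
s_0={p,q,r}: ((p & s) U !s)=True (p & s)=False p=True s=False !s=True
s_1={p,q,r,s}: ((p & s) U !s)=False (p & s)=True p=True s=True !s=False
s_2={r,s}: ((p & s) U !s)=False (p & s)=False p=False s=True !s=False
s_3={q,s}: ((p & s) U !s)=False (p & s)=False p=False s=True !s=False
s_4={p,q,s}: ((p & s) U !s)=False (p & s)=True p=True s=True !s=False
s_5={p,q,s}: ((p & s) U !s)=False (p & s)=True p=True s=True !s=False
s_6={r,s}: ((p & s) U !s)=False (p & s)=False p=False s=True !s=False
s_7={p,q}: ((p & s) U !s)=True (p & s)=False p=True s=False !s=True
F(((p & s) U !s)) holds; first witness at position 0.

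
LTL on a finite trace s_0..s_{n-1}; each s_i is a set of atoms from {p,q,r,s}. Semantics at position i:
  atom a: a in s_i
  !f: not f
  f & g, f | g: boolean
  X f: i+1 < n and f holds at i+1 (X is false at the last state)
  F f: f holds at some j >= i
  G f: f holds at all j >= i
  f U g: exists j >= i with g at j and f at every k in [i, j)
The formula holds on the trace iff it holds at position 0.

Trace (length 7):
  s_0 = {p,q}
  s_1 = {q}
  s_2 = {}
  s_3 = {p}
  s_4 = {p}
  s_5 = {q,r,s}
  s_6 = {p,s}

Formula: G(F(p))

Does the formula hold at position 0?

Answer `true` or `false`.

s_0={p,q}: G(F(p))=True F(p)=True p=True
s_1={q}: G(F(p))=True F(p)=True p=False
s_2={}: G(F(p))=True F(p)=True p=False
s_3={p}: G(F(p))=True F(p)=True p=True
s_4={p}: G(F(p))=True F(p)=True p=True
s_5={q,r,s}: G(F(p))=True F(p)=True p=False
s_6={p,s}: G(F(p))=True F(p)=True p=True

Answer: true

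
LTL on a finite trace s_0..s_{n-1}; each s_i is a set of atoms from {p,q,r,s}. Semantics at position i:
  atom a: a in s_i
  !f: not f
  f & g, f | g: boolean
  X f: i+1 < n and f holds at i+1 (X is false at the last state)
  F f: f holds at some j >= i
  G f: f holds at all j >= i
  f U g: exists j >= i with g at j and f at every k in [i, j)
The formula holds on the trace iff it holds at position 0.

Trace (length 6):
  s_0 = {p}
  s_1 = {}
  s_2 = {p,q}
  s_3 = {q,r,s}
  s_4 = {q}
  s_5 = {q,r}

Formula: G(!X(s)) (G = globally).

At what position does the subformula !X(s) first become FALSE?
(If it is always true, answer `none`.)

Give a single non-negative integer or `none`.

s_0={p}: !X(s)=True X(s)=False s=False
s_1={}: !X(s)=True X(s)=False s=False
s_2={p,q}: !X(s)=False X(s)=True s=False
s_3={q,r,s}: !X(s)=True X(s)=False s=True
s_4={q}: !X(s)=True X(s)=False s=False
s_5={q,r}: !X(s)=True X(s)=False s=False
G(!X(s)) holds globally = False
First violation at position 2.

Answer: 2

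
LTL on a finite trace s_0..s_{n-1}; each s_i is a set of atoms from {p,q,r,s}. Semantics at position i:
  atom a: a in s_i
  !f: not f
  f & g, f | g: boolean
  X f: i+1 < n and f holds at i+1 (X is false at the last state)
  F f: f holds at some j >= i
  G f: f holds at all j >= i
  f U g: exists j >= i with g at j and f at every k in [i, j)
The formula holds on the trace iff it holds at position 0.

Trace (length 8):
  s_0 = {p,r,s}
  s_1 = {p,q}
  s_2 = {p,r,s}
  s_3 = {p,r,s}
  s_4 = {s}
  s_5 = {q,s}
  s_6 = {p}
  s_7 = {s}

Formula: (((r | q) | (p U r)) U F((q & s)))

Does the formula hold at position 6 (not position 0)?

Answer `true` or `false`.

s_0={p,r,s}: (((r | q) | (p U r)) U F((q & s)))=True ((r | q) | (p U r))=True (r | q)=True r=True q=False (p U r)=True p=True F((q & s))=True (q & s)=False s=True
s_1={p,q}: (((r | q) | (p U r)) U F((q & s)))=True ((r | q) | (p U r))=True (r | q)=True r=False q=True (p U r)=True p=True F((q & s))=True (q & s)=False s=False
s_2={p,r,s}: (((r | q) | (p U r)) U F((q & s)))=True ((r | q) | (p U r))=True (r | q)=True r=True q=False (p U r)=True p=True F((q & s))=True (q & s)=False s=True
s_3={p,r,s}: (((r | q) | (p U r)) U F((q & s)))=True ((r | q) | (p U r))=True (r | q)=True r=True q=False (p U r)=True p=True F((q & s))=True (q & s)=False s=True
s_4={s}: (((r | q) | (p U r)) U F((q & s)))=True ((r | q) | (p U r))=False (r | q)=False r=False q=False (p U r)=False p=False F((q & s))=True (q & s)=False s=True
s_5={q,s}: (((r | q) | (p U r)) U F((q & s)))=True ((r | q) | (p U r))=True (r | q)=True r=False q=True (p U r)=False p=False F((q & s))=True (q & s)=True s=True
s_6={p}: (((r | q) | (p U r)) U F((q & s)))=False ((r | q) | (p U r))=False (r | q)=False r=False q=False (p U r)=False p=True F((q & s))=False (q & s)=False s=False
s_7={s}: (((r | q) | (p U r)) U F((q & s)))=False ((r | q) | (p U r))=False (r | q)=False r=False q=False (p U r)=False p=False F((q & s))=False (q & s)=False s=True
Evaluating at position 6: result = False

Answer: false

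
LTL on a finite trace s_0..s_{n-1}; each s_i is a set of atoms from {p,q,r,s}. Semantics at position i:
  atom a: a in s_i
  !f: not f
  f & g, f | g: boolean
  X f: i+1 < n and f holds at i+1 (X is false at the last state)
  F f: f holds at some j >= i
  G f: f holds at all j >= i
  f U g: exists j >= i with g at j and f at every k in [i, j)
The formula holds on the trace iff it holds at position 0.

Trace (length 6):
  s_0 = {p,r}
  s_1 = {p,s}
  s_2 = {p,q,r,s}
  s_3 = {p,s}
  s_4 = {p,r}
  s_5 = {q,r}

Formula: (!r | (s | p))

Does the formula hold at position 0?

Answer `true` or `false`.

s_0={p,r}: (!r | (s | p))=True !r=False r=True (s | p)=True s=False p=True
s_1={p,s}: (!r | (s | p))=True !r=True r=False (s | p)=True s=True p=True
s_2={p,q,r,s}: (!r | (s | p))=True !r=False r=True (s | p)=True s=True p=True
s_3={p,s}: (!r | (s | p))=True !r=True r=False (s | p)=True s=True p=True
s_4={p,r}: (!r | (s | p))=True !r=False r=True (s | p)=True s=False p=True
s_5={q,r}: (!r | (s | p))=False !r=False r=True (s | p)=False s=False p=False

Answer: true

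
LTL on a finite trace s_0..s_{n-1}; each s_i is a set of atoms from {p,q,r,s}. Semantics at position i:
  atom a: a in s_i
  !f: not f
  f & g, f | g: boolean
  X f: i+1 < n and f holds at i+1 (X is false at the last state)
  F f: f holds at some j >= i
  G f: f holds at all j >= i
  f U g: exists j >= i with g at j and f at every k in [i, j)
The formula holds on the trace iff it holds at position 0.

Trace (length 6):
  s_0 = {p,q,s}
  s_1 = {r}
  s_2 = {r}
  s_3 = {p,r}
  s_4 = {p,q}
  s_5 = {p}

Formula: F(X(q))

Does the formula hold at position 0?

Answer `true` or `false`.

s_0={p,q,s}: F(X(q))=True X(q)=False q=True
s_1={r}: F(X(q))=True X(q)=False q=False
s_2={r}: F(X(q))=True X(q)=False q=False
s_3={p,r}: F(X(q))=True X(q)=True q=False
s_4={p,q}: F(X(q))=False X(q)=False q=True
s_5={p}: F(X(q))=False X(q)=False q=False

Answer: true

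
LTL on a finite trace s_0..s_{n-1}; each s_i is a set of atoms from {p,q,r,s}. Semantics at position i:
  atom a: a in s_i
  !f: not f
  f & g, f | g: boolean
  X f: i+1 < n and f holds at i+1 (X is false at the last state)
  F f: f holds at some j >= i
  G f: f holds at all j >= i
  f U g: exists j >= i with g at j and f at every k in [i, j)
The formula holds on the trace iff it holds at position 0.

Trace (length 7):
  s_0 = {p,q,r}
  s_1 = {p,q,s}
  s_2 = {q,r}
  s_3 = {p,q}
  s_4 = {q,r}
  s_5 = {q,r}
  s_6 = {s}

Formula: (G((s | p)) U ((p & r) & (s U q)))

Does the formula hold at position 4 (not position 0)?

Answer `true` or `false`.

s_0={p,q,r}: (G((s | p)) U ((p & r) & (s U q)))=True G((s | p))=False (s | p)=True s=False p=True ((p & r) & (s U q))=True (p & r)=True r=True (s U q)=True q=True
s_1={p,q,s}: (G((s | p)) U ((p & r) & (s U q)))=False G((s | p))=False (s | p)=True s=True p=True ((p & r) & (s U q))=False (p & r)=False r=False (s U q)=True q=True
s_2={q,r}: (G((s | p)) U ((p & r) & (s U q)))=False G((s | p))=False (s | p)=False s=False p=False ((p & r) & (s U q))=False (p & r)=False r=True (s U q)=True q=True
s_3={p,q}: (G((s | p)) U ((p & r) & (s U q)))=False G((s | p))=False (s | p)=True s=False p=True ((p & r) & (s U q))=False (p & r)=False r=False (s U q)=True q=True
s_4={q,r}: (G((s | p)) U ((p & r) & (s U q)))=False G((s | p))=False (s | p)=False s=False p=False ((p & r) & (s U q))=False (p & r)=False r=True (s U q)=True q=True
s_5={q,r}: (G((s | p)) U ((p & r) & (s U q)))=False G((s | p))=False (s | p)=False s=False p=False ((p & r) & (s U q))=False (p & r)=False r=True (s U q)=True q=True
s_6={s}: (G((s | p)) U ((p & r) & (s U q)))=False G((s | p))=True (s | p)=True s=True p=False ((p & r) & (s U q))=False (p & r)=False r=False (s U q)=False q=False
Evaluating at position 4: result = False

Answer: false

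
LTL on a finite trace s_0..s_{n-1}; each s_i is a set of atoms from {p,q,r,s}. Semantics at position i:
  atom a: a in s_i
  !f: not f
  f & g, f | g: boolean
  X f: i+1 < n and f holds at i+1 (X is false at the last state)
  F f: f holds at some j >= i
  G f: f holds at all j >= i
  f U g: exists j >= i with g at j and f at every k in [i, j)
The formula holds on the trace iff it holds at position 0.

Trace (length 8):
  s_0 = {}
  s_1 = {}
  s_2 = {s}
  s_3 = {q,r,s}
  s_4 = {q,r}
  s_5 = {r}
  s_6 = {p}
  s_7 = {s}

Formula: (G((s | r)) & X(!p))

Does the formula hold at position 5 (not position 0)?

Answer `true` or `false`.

s_0={}: (G((s | r)) & X(!p))=False G((s | r))=False (s | r)=False s=False r=False X(!p)=True !p=True p=False
s_1={}: (G((s | r)) & X(!p))=False G((s | r))=False (s | r)=False s=False r=False X(!p)=True !p=True p=False
s_2={s}: (G((s | r)) & X(!p))=False G((s | r))=False (s | r)=True s=True r=False X(!p)=True !p=True p=False
s_3={q,r,s}: (G((s | r)) & X(!p))=False G((s | r))=False (s | r)=True s=True r=True X(!p)=True !p=True p=False
s_4={q,r}: (G((s | r)) & X(!p))=False G((s | r))=False (s | r)=True s=False r=True X(!p)=True !p=True p=False
s_5={r}: (G((s | r)) & X(!p))=False G((s | r))=False (s | r)=True s=False r=True X(!p)=False !p=True p=False
s_6={p}: (G((s | r)) & X(!p))=False G((s | r))=False (s | r)=False s=False r=False X(!p)=True !p=False p=True
s_7={s}: (G((s | r)) & X(!p))=False G((s | r))=True (s | r)=True s=True r=False X(!p)=False !p=True p=False
Evaluating at position 5: result = False

Answer: false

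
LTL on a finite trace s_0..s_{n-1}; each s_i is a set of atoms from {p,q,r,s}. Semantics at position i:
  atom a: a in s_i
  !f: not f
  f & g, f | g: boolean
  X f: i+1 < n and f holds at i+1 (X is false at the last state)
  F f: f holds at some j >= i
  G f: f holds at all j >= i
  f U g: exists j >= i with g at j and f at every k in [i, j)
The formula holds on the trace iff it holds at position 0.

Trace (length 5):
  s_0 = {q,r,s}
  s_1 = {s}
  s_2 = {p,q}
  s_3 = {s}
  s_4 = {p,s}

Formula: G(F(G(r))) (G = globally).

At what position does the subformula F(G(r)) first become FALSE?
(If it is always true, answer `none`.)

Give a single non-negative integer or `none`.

s_0={q,r,s}: F(G(r))=False G(r)=False r=True
s_1={s}: F(G(r))=False G(r)=False r=False
s_2={p,q}: F(G(r))=False G(r)=False r=False
s_3={s}: F(G(r))=False G(r)=False r=False
s_4={p,s}: F(G(r))=False G(r)=False r=False
G(F(G(r))) holds globally = False
First violation at position 0.

Answer: 0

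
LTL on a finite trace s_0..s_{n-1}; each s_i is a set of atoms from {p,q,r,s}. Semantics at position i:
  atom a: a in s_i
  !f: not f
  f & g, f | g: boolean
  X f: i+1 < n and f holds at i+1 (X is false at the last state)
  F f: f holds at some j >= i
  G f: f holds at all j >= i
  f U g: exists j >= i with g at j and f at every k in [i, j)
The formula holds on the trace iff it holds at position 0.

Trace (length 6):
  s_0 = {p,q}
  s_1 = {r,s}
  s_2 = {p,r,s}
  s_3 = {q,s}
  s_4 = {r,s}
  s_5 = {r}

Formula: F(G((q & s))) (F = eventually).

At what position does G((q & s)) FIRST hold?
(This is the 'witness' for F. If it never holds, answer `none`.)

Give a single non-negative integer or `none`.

s_0={p,q}: G((q & s))=False (q & s)=False q=True s=False
s_1={r,s}: G((q & s))=False (q & s)=False q=False s=True
s_2={p,r,s}: G((q & s))=False (q & s)=False q=False s=True
s_3={q,s}: G((q & s))=False (q & s)=True q=True s=True
s_4={r,s}: G((q & s))=False (q & s)=False q=False s=True
s_5={r}: G((q & s))=False (q & s)=False q=False s=False
F(G((q & s))) does not hold (no witness exists).

Answer: none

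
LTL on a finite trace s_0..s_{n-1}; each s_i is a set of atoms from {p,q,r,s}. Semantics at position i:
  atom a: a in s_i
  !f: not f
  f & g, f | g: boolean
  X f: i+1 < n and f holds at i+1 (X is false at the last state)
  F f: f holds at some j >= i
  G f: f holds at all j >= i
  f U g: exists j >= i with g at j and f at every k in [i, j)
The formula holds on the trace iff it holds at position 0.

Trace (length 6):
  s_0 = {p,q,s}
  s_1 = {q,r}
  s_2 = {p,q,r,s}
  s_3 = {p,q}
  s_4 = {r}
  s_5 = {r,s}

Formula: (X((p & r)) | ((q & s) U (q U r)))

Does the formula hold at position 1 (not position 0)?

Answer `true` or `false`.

s_0={p,q,s}: (X((p & r)) | ((q & s) U (q U r)))=True X((p & r))=False (p & r)=False p=True r=False ((q & s) U (q U r))=True (q & s)=True q=True s=True (q U r)=True
s_1={q,r}: (X((p & r)) | ((q & s) U (q U r)))=True X((p & r))=True (p & r)=False p=False r=True ((q & s) U (q U r))=True (q & s)=False q=True s=False (q U r)=True
s_2={p,q,r,s}: (X((p & r)) | ((q & s) U (q U r)))=True X((p & r))=False (p & r)=True p=True r=True ((q & s) U (q U r))=True (q & s)=True q=True s=True (q U r)=True
s_3={p,q}: (X((p & r)) | ((q & s) U (q U r)))=True X((p & r))=False (p & r)=False p=True r=False ((q & s) U (q U r))=True (q & s)=False q=True s=False (q U r)=True
s_4={r}: (X((p & r)) | ((q & s) U (q U r)))=True X((p & r))=False (p & r)=False p=False r=True ((q & s) U (q U r))=True (q & s)=False q=False s=False (q U r)=True
s_5={r,s}: (X((p & r)) | ((q & s) U (q U r)))=True X((p & r))=False (p & r)=False p=False r=True ((q & s) U (q U r))=True (q & s)=False q=False s=True (q U r)=True
Evaluating at position 1: result = True

Answer: true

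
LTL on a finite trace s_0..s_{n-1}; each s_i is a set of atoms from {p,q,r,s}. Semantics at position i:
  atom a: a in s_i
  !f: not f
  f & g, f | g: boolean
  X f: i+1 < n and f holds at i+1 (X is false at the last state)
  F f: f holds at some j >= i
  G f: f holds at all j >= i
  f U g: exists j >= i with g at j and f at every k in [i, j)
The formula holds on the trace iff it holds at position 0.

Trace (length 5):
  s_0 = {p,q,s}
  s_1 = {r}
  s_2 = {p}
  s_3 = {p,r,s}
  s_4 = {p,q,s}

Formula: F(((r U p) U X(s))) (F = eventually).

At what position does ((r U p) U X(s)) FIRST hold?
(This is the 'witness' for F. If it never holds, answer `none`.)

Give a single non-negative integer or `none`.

s_0={p,q,s}: ((r U p) U X(s))=True (r U p)=True r=False p=True X(s)=False s=True
s_1={r}: ((r U p) U X(s))=True (r U p)=True r=True p=False X(s)=False s=False
s_2={p}: ((r U p) U X(s))=True (r U p)=True r=False p=True X(s)=True s=False
s_3={p,r,s}: ((r U p) U X(s))=True (r U p)=True r=True p=True X(s)=True s=True
s_4={p,q,s}: ((r U p) U X(s))=False (r U p)=True r=False p=True X(s)=False s=True
F(((r U p) U X(s))) holds; first witness at position 0.

Answer: 0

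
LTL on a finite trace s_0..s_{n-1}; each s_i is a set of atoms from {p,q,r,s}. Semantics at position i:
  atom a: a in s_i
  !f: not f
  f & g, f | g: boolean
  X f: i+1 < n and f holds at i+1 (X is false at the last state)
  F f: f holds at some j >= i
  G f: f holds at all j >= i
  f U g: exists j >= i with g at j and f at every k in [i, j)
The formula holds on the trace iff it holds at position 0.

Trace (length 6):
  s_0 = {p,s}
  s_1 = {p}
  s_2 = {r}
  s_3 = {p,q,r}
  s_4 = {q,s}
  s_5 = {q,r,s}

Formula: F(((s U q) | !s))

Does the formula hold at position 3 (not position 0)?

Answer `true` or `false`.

s_0={p,s}: F(((s U q) | !s))=True ((s U q) | !s)=False (s U q)=False s=True q=False !s=False
s_1={p}: F(((s U q) | !s))=True ((s U q) | !s)=True (s U q)=False s=False q=False !s=True
s_2={r}: F(((s U q) | !s))=True ((s U q) | !s)=True (s U q)=False s=False q=False !s=True
s_3={p,q,r}: F(((s U q) | !s))=True ((s U q) | !s)=True (s U q)=True s=False q=True !s=True
s_4={q,s}: F(((s U q) | !s))=True ((s U q) | !s)=True (s U q)=True s=True q=True !s=False
s_5={q,r,s}: F(((s U q) | !s))=True ((s U q) | !s)=True (s U q)=True s=True q=True !s=False
Evaluating at position 3: result = True

Answer: true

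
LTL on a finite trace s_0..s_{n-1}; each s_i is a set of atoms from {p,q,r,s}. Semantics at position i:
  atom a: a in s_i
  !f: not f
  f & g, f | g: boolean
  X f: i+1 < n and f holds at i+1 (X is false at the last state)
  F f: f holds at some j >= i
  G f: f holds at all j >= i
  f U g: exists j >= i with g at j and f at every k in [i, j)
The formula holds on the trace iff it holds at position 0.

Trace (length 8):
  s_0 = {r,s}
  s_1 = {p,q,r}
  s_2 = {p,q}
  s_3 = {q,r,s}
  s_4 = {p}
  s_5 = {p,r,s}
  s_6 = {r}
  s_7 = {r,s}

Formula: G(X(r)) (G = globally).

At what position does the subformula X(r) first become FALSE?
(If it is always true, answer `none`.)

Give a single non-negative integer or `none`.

Answer: 1

Derivation:
s_0={r,s}: X(r)=True r=True
s_1={p,q,r}: X(r)=False r=True
s_2={p,q}: X(r)=True r=False
s_3={q,r,s}: X(r)=False r=True
s_4={p}: X(r)=True r=False
s_5={p,r,s}: X(r)=True r=True
s_6={r}: X(r)=True r=True
s_7={r,s}: X(r)=False r=True
G(X(r)) holds globally = False
First violation at position 1.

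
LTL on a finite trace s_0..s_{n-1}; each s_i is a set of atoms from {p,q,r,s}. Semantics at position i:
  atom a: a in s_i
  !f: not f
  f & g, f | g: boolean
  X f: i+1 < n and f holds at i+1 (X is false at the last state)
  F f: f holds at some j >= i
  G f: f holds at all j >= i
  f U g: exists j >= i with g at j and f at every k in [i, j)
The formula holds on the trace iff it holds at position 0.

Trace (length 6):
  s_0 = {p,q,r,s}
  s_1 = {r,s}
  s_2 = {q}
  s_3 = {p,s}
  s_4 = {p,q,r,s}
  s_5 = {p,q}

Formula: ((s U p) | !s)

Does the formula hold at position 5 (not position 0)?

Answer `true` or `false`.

Answer: true

Derivation:
s_0={p,q,r,s}: ((s U p) | !s)=True (s U p)=True s=True p=True !s=False
s_1={r,s}: ((s U p) | !s)=False (s U p)=False s=True p=False !s=False
s_2={q}: ((s U p) | !s)=True (s U p)=False s=False p=False !s=True
s_3={p,s}: ((s U p) | !s)=True (s U p)=True s=True p=True !s=False
s_4={p,q,r,s}: ((s U p) | !s)=True (s U p)=True s=True p=True !s=False
s_5={p,q}: ((s U p) | !s)=True (s U p)=True s=False p=True !s=True
Evaluating at position 5: result = True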